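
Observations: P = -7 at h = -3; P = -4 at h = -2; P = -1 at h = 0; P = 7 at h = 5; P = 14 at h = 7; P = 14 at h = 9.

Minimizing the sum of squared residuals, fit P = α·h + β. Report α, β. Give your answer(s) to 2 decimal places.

From the data, Σh·h = 168, Σh = 16, Σ1 = 6.
Moment sums: Σh·P = 288, ΣP = 23.
MᵀM·[α, β]ᵀ = MᵀP becomes [[168, 16]; [16, 6]]·[α, β]ᵀ = [288, 23]ᵀ.
Eliminating β: 6·(row 1) − 16·(row 2) gives 752·α = 6·288 − 16·23 = 1360, so α = 85/47.
Then β = (23 − 16·(85/47))/6 = -93/94.

α = 1.81, β = -0.99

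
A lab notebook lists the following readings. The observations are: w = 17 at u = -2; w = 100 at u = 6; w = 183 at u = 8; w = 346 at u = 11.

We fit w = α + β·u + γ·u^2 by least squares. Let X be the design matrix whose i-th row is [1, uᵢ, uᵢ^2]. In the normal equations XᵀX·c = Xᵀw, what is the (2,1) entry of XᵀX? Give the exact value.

Row 2 ↔ basis u, column 1 ↔ basis 1, so (XᵀX)_{2,1} = Σᵢ u = (-2)·(1) + (6)·(1) + (8)·(1) + (11)·(1) = 23.

23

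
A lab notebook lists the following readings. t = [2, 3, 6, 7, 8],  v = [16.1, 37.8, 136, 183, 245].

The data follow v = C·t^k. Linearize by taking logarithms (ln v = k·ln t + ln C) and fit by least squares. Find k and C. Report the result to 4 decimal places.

k = 1.9337, C = 4.3246

With ln vᵢ as the transformed response and ln tᵢ as the regressor:
Σln t = 7.6089, Σ(ln t)² = 13.0084, Σln v = 22.0345, Σln t·ln v = 36.2957.
Equations: 13.0084·k + 7.6089·ln C = 36.2957;  7.6089·k + 5·ln C = 22.0345.
Slope k = (n·Σln t·ln v − Σln t·Σln v)/(n·Σ(ln t)² − (Σln t)²) = (5·36.2957 − 7.6089·22.0345)/7.1473 = 1.93365; ln C = (Σln v − k·Σln t)/n = 1.46432, so C = exp(1.46432) = 4.32461.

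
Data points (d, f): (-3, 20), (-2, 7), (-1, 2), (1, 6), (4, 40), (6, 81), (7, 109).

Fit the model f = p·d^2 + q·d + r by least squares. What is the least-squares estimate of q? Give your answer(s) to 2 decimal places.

q = 0.90

Forming MᵀM = [[4052, 588, 116]; [588, 116, 12]; [116, 12, 7]] and Mᵀf = [9113, 1339, 265]ᵀ gives MᵀM·[p, q, r]ᵀ = Mᵀf.
Solving the 3×3 system (Gaussian elimination) gives p = 46503/22664, q = 20485/22664, r = 6532/2833.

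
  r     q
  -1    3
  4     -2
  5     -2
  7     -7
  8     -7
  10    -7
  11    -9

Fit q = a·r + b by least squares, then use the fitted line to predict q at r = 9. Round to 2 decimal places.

q̂ = -7.16

The normal system AᵀA·[a, b]ᵀ = Aᵀq is [[376, 44]; [44, 7]]·[a, b]ᵀ = [-295, -31]ᵀ.
Δ = 376·7 − 44² = 696.
a = ((-295)·7 − 44·(-31))/696 = -701/696; b = (376·(-31) − 44·(-295))/696 = 331/174.
At r = 9: q̂ = (-701/696)·(9) + (331/174)·(1) = -4985/696.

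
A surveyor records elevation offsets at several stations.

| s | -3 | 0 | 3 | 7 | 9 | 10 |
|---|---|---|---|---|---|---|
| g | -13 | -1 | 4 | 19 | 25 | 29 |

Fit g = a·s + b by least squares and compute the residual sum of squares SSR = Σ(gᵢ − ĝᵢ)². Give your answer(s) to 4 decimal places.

SSR = 10.5443

Forming AᵀA = [[248, 26]; [26, 6]] and Aᵀg = [699, 63]ᵀ gives AᵀA·[a, b]ᵀ = Aᵀg.
det = 248·6 − 26² = 812.
a = (699·6 − 26·63)/812 = 639/203; b = (248·63 − 26·699)/812 = -1275/406.
Residuals: -169/406, 869/406, -935/406, 43/406, -11/58, 269/406; SSR = 4281/406.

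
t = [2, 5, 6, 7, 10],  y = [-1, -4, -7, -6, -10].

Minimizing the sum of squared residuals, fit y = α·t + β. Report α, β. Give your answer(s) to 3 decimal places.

α = -1.118, β = 1.106

From the data, Σt·t = 214, Σt = 30, Σ1 = 5.
For Mᵀy: Σt·y = -206, Σy = -28.
Normal equations: [[214, 30]; [30, 5]]·[α, β]ᵀ = [-206, -28]ᵀ.
Eliminating β: 5·(row 1) − 30·(row 2) gives 170·α = 5·(-206) − 30·(-28) = -190, so α = -19/17.
Then β = ((-28) − 30·(-19/17))/5 = 94/85.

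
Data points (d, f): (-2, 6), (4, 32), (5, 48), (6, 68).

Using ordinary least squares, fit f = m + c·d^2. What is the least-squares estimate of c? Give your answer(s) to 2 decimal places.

c = 1.93

Forming XᵀX = [[4, 81]; [81, 2193]] and Xᵀf = [154, 4184]ᵀ gives XᵀX·[m, c]ᵀ = Xᵀf.
det = 4·2193 − 81² = 2211.
m = (154·2193 − 81·4184)/2211 = -394/737; c = (4·4184 − 81·154)/2211 = 4262/2211.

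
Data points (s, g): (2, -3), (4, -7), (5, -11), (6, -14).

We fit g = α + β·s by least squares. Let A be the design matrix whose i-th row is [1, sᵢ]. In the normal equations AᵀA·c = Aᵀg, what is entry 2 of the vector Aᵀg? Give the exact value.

-173

Entry 2 ↔ basis s, so (Aᵀg)_{2} = Σᵢ (s)·gᵢ = (2)·(-3) + (4)·(-7) + (5)·(-11) + (6)·(-14) = -173.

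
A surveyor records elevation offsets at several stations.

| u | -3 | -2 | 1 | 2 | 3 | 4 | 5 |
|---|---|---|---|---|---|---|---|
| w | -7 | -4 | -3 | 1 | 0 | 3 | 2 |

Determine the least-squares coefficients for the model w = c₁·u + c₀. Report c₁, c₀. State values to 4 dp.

The normal equations are: 68·c₁ + 10·c₀ = 50;  10·c₁ + 7·c₀ = -8.
(Σu·u = 68, Σu = 10, Σ1 = 7, Σu·w = 50, Σw = -8.)
Eliminating c₀: 7·(row 1) − 10·(row 2) gives 376·c₁ = 7·50 − 10·(-8) = 430, so c₁ = 215/188.
Then c₀ = ((-8) − 10·(215/188))/7 = -261/94.

c₁ = 1.1436, c₀ = -2.7766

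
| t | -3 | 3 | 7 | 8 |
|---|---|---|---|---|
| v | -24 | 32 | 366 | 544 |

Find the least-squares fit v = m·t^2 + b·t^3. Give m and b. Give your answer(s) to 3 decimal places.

Setting ∂/∂m … = 0 gives: 6659·m + 49575·b = 52822;  49575·m + 381251·b = 405578.
(Σt^2·t^2 = 6659, Σt^2·t^3 = 49575, Σt^3·t^3 = 381251, Σt^2·v = 52822, Σt^3·v = 405578.)
Determinant 6659·381251 − 49575² = 81069784.
m = (52822·381251 − 49575·405578)/81069784 = 7977743/20267446; b = (6659·405578 − 49575·52822)/81069784 = 20523313/20267446.

m = 0.394, b = 1.013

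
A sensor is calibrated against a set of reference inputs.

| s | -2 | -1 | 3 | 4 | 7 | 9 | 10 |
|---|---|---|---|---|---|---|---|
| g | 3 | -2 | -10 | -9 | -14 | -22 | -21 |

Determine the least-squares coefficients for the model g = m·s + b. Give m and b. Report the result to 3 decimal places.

m = -1.937, b = -2.413

Sums needed: Σs·s = 260, Σs = 30, Σ1 = 7.
Right-hand side: Σs·g = -576, Σg = -75.
det = 260·7 − 30² = 920.
m = ((-576)·7 − 30·(-75))/920 = -891/460; b = (260·(-75) − 30·(-576))/920 = -111/46.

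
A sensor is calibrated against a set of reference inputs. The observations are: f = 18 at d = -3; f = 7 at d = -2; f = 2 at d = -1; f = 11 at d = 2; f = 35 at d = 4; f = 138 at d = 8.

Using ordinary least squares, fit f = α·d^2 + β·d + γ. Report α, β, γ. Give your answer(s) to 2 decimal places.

α = 2.08, β = 0.54, γ = 0.49

Compute the Gram sums: Σd^2·d^2 = 4466, Σd^2·d = 548, Σd^2 = 98, Σd·d = 98, Σd = 8, Σ1 = 6.
For Xᵀf: Σd^2·f = 9628, Σd·f = 1196, Σf = 211.
Normal equations: [[4466, 548, 98]; [548, 98, 8]; [98, 8, 6]]·[α, β, γ]ᵀ = [9628, 1196, 211]ᵀ.
Inverting the 3×3 Gram matrix, [α, β, γ]ᵀ = [237217/114108, 30757/57054, 18745/38036]ᵀ.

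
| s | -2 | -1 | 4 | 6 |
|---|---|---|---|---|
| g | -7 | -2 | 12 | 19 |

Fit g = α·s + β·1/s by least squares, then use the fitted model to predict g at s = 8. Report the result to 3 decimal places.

Sums needed: Σs·s = 57, Σs·1/s = 4, Σ1/s·1/s = 193/144.
And Σs·g = 178, Σ1/s·g = 35/3.
So XᵀX·[α, β]ᵀ = Xᵀg: [[57, 4]; [4, 193/144]]·[α, β]ᵀ = [178, 35/3]ᵀ.
Eliminating β: (193/144)·(row 1) − 4·(row 2) gives (2899/48)·α = (193/144)·178 − 4·(35/3) = 13817/72, so α = 27634/8697.
Then β = ((35/3) − 4·(27634/8697))/(193/144) = -2256/2899.
At s = 8: ĝ = (27634/8697)·(8) + (-2256/2899)·(1/8) = 220226/8697.

ĝ = 25.322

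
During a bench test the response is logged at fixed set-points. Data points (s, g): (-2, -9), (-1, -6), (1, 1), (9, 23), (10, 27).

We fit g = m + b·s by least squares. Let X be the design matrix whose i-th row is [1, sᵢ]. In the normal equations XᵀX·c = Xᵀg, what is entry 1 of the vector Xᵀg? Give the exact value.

36

Entry 1 ↔ basis 1, so (Xᵀg)_{1} = Σᵢ gᵢ = (1)·(-9) + (1)·(-6) + (1)·(1) + (1)·(23) + (1)·(27) = 36.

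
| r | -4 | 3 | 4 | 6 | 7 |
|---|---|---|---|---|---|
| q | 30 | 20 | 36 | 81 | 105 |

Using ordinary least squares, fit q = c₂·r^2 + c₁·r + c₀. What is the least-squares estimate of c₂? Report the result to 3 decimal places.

Normal-equation sums: Σr^2·r^2 = 4290, Σr^2·r = 586, Σr^2 = 126, Σr·r = 126, Σr = 16, Σ1 = 5.
Right-hand side: Σr^2·q = 9297, Σr·q = 1305, Σq = 272.
MᵀM·[c₂, c₁, c₀]ᵀ = Mᵀq becomes [[4290, 586, 126]; [586, 126, 16]; [126, 16, 5]]·[c₂, c₁, c₀]ᵀ = [9297, 1305, 272]ᵀ.
Solving the 3×3 system (Gaussian elimination) gives c₂ = 129077/62464, c₁ = 47481/62464, c₀ = -3319/31232.

c₂ = 2.066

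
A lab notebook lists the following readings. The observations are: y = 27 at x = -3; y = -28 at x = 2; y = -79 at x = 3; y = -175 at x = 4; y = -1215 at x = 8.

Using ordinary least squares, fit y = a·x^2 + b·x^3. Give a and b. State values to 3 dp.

a = -2.928, b = -2.007

The normal equations are: 4530·a + 33824·b = -81140;  33824·a + 267762·b = -636366.
(Σx^2·x^2 = 4530, Σx^2·x^3 = 33824, Σx^3·x^3 = 267762, Σx^2·y = -81140, Σx^3·y = -636366.)
Determinant 4530·267762 − 33824² = 68898884.
a = ((-81140)·267762 − 33824·(-636366))/68898884 = -50441274/17224721; b = (4530·(-636366) − 33824·(-81140))/68898884 = -228905/114071.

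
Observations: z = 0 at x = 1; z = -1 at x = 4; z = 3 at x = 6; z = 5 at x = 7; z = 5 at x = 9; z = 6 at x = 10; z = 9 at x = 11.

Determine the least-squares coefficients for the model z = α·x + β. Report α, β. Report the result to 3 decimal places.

α = 0.906, β = -2.359

Compute the Gram sums: Σx·x = 404, Σx = 48, Σ1 = 7.
For Aᵀz: Σx·z = 253, Σz = 27.
So AᵀA·[α, β]ᵀ = Aᵀz: [[404, 48]; [48, 7]]·[α, β]ᵀ = [253, 27]ᵀ.
Determinant 404·7 − 48² = 524.
α = (253·7 − 48·27)/524 = 475/524; β = (404·27 − 48·253)/524 = -309/131.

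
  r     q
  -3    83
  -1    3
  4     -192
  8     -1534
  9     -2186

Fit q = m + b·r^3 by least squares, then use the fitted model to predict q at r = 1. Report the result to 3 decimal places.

Forming XᵀX = [[5, 1277]; [1277, 798411]] and Xᵀq = [-3826, -2393534]ᵀ gives XᵀX·[m, b]ᵀ = Xᵀq.
det = 5·798411 − 1277² = 2361326.
m = ((-3826)·798411 − 1277·(-2393534))/2361326 = 911216/1180663; b = (5·(-2393534) − 1277·(-3826))/2361326 = -3540934/1180663.
At r = 1: q̂ = (911216/1180663)·(1) + (-3540934/1180663)·(1) = -2629718/1180663.

q̂ = -2.227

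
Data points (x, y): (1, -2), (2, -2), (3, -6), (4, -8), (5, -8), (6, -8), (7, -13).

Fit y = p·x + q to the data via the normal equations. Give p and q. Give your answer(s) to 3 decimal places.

Setting ∂/∂p … = 0 gives: 140·p + 28·q = -235;  28·p + 7·q = -47.
Determinant 140·7 − 28² = 196.
p = ((-235)·7 − 28·(-47))/196 = -47/28; q = (140·(-47) − 28·(-235))/196 = 0.

p = -1.679, q = 0.000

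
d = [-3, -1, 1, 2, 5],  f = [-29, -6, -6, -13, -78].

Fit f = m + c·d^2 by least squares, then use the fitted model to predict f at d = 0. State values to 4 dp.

f̂ = -2.2614

With design matrix X, XᵀX = [[5, 40]; [40, 724]] and Xᵀf = [-132, -2275]ᵀ.
Δ = 5·724 − 40² = 2020.
m = ((-132)·724 − 40·(-2275))/2020 = -1142/505; c = (5·(-2275) − 40·(-132))/2020 = -1219/404.
At d = 0: f̂ = (-1142/505)·(1) + (-1219/404)·(0) = -1142/505.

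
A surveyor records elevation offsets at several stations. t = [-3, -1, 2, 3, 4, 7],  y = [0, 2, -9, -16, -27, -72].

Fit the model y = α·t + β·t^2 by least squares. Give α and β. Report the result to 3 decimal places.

From the data, Σt·t = 88, Σt·t^2 = 414, Σt^2·t^2 = 2836.
Right-hand side: Σt·y = -680, Σt^2·y = -4138.
XᵀX·[α, β]ᵀ = Xᵀy becomes [[88, 414]; [414, 2836]]·[α, β]ᵀ = [-680, -4138]ᵀ.
Eliminating β: 2836·(row 1) − 414·(row 2) gives 78172·α = 2836·(-680) − 414·(-4138) = -215348, so α = -53837/19543.
Then β = ((-4138) − 414·(-53837/19543))/2836 = -20656/19543.

α = -2.755, β = -1.057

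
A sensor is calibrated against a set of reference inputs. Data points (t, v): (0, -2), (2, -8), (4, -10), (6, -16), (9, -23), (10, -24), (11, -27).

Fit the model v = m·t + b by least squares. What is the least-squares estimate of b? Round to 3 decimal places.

With design matrix M, MᵀM = [[358, 42]; [42, 7]] and Mᵀv = [-896, -110]ᵀ.
Determinant 358·7 − 42² = 742.
m = ((-896)·7 − 42·(-110))/742 = -118/53; b = (358·(-110) − 42·(-896))/742 = -874/371.

b = -2.356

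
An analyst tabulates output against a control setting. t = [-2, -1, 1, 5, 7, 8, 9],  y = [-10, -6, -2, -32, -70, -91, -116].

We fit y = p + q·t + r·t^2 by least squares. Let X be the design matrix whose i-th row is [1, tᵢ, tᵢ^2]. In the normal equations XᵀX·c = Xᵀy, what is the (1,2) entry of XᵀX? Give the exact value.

27

Row 1 ↔ basis 1, column 2 ↔ basis t, so (XᵀX)_{1,2} = Σᵢ t = (1)·(-2) + (1)·(-1) + (1)·(1) + (1)·(5) + (1)·(7) + (1)·(8) + (1)·(9) = 27.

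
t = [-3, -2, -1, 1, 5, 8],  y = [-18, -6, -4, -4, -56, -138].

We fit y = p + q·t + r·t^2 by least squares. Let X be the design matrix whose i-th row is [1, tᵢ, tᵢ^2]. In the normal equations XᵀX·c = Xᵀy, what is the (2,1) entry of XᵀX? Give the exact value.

8

Row 2 ↔ basis t, column 1 ↔ basis 1, so (XᵀX)_{2,1} = Σᵢ t = (-3)·(1) + (-2)·(1) + (-1)·(1) + (1)·(1) + (5)·(1) + (8)·(1) = 8.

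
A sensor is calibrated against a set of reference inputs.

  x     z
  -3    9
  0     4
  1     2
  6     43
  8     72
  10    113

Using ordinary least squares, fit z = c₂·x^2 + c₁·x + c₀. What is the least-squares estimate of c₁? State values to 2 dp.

c₁ = 0.52

Entries of AᵀA: Σx^2·x^2 = 15474, Σx^2·x = 1702, Σx^2 = 210, Σx·x = 210, Σx = 22, Σ1 = 6.
For Aᵀz: Σx^2·z = 17539, Σx·z = 1939, Σz = 243.
Normal equations: [[15474, 1702, 210]; [1702, 210, 22]; [210, 22, 6]]·[c₂, c₁, c₀]ᵀ = [17539, 1939, 243]ᵀ.
Row-reducing yields c₂ = 71873/68280, c₁ = 11783/22760, c₀ = 30043/17070.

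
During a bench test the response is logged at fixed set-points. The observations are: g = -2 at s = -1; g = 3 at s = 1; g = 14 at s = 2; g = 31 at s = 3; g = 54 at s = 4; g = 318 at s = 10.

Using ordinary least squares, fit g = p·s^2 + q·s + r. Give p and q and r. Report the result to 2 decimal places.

p = 2.98, q = 2.27, r = -2.54

Entries of MᵀM: Σs^2·s^2 = 10355, Σs^2·s = 1099, Σs^2 = 131, Σs·s = 131, Σs = 19, Σ1 = 6.
Right-hand side: Σs^2·g = 33000, Σs·g = 3522, Σg = 418.
MᵀM·[p, q, r]ᵀ = Mᵀg becomes [[10355, 1099, 131]; [1099, 131, 19]; [131, 19, 6]]·[p, q, r]ᵀ = [33000, 3522, 418]ᵀ.
Row-reducing yields p = 7481/2512, q = 5703/2512, r = -799/314.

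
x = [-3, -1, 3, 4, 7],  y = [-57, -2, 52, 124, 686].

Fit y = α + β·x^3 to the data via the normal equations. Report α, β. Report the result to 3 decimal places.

The normal system MᵀM·[α, β]ᵀ = Mᵀy is [[5, 406]; [406, 123204]]·[α, β]ᵀ = [803, 246179]ᵀ.
Determinant 5·123204 − 406² = 451184.
α = (803·123204 − 406·246179)/451184 = -507931/225592; β = (5·246179 − 406·803)/451184 = 904877/451184.

α = -2.252, β = 2.006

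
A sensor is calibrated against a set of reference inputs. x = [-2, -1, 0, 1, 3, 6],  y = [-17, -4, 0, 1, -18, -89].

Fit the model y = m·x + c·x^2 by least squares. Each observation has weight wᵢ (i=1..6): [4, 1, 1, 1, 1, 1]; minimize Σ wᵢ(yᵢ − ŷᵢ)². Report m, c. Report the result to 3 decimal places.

The normal system MᵀWM·[m, c]ᵀ = MᵀWy is [[63, 211]; [211, 1443]]·[m, c]ᵀ = [-447, -3641]ᵀ.
Determinant 63·1443 − 211² = 46388.
m = ((-447)·1443 − 211·(-3641))/46388 = 61615/23194; c = (63·(-3641) − 211·(-447))/46388 = -67533/23194.

m = 2.657, c = -2.912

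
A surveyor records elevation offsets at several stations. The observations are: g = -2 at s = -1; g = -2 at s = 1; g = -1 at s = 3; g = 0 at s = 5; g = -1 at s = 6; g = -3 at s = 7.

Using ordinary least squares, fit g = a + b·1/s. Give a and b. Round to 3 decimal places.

a = -1.523, b = 0.161

With design matrix M, MᵀM = [[6, 59/70]; [59/70, 96989/44100]] and Mᵀg = [-9, -13/14]ᵀ.
Determinant 6·(96989/44100) − (59/70)² = 36707/2940.
a = ((-9)·(96989/44100) − (59/70)·(-13/14))/(36707/2940) = -5946/3905; b = (6·(-13/14) − (59/70)·(-9))/(36707/2940) = 126/781.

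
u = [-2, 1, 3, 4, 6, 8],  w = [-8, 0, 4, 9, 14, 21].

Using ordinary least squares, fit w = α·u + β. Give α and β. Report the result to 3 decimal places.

α = 2.884, β = -2.947

The normal equations are: 130·α + 20·β = 316;  20·α + 6·β = 40.
(Σu·u = 130, Σu = 20, Σ1 = 6, Σu·w = 316, Σw = 40.)
det = 130·6 − 20² = 380.
α = (316·6 − 20·40)/380 = 274/95; β = (130·40 − 20·316)/380 = -56/19.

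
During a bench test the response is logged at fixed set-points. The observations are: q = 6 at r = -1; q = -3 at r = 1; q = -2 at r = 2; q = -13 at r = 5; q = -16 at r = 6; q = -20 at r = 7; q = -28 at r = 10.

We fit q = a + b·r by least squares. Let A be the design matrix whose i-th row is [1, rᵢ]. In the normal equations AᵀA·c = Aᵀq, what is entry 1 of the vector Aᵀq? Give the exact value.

-76

Entry 1 ↔ basis 1, so (Aᵀq)_{1} = Σᵢ qᵢ = (1)·(6) + (1)·(-3) + (1)·(-2) + (1)·(-13) + (1)·(-16) + (1)·(-20) + (1)·(-28) = -76.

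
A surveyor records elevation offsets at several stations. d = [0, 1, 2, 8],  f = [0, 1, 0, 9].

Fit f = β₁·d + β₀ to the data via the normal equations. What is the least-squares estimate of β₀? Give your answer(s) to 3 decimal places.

β₀ = -0.729

Compute the Gram sums: Σd·d = 69, Σd = 11, Σ1 = 4.
Moment sums: Σd·f = 73, Σf = 10.
So AᵀA·[β₁, β₀]ᵀ = Aᵀf: [[69, 11]; [11, 4]]·[β₁, β₀]ᵀ = [73, 10]ᵀ.
Eliminating β₀: 4·(row 1) − 11·(row 2) gives 155·β₁ = 4·73 − 11·10 = 182, so β₁ = 182/155.
Then β₀ = (10 − 11·(182/155))/4 = -113/155.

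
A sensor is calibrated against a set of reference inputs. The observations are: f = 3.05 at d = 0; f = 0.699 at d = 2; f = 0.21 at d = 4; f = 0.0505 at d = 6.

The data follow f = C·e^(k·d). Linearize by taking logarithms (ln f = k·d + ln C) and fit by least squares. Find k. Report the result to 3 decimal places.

Taking logs, ln f = k·d + ln C, so regress ln f on d.
Σd = 12.0000, Σ(d)² = 56.0000, Σln f = -3.7894, Σd·ln f = -24.8735.
Equations: 56.0000·k + 12.0000·ln C = -24.8735;  12.0000·k + 4·ln C = -3.7894.
Slope k = (n·Σd·ln f − Σd·Σln f)/(n·Σ(d)² − (Σd)²) = (4·-24.8735 − 12.0000·-3.7894)/80.0000 = -0.67527; ln C = (Σln f − k·Σd)/n = 1.07845.

k = -0.675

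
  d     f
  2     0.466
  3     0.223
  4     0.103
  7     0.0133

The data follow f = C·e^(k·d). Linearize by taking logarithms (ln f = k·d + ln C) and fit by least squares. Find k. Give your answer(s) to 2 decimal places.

k = -0.71

Taking logs, ln f = k·d + ln C, so regress ln f on d.
Σd = 16.0000, Σ(d)² = 78.0000, Σln f = -8.8572, Σd·ln f = -45.3609.
Equations: 78.0000·k + 16.0000·ln C = -45.3609;  16.0000·k + 4·ln C = -8.8572.
Δ = 78.0000·4 − (16.0000)² = 56.0000; k = (-45.3609·4 − 16.0000·-8.8572)/56.0000 = -0.70945, ln C = (78.0000·-8.8572 − 16.0000·-45.3609)/56.0000 = 0.62349.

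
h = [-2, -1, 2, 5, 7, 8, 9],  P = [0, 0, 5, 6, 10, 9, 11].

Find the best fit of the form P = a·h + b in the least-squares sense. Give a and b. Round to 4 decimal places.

a = 1.0086, b = 1.8227

With design matrix X, XᵀX = [[228, 28]; [28, 7]] and XᵀP = [281, 41]ᵀ.
Eliminating b: 7·(row 1) − 28·(row 2) gives 812·a = 7·281 − 28·41 = 819, so a = 117/116.
Then b = (41 − 28·(117/116))/7 = 370/203.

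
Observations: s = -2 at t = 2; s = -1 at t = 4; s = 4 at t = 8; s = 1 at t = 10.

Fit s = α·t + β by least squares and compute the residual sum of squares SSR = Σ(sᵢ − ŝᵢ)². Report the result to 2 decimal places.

Sums needed: Σt·t = 184, Σt = 24, Σ1 = 4.
Moment sums: Σt·s = 34, Σs = 2.
Normal equations: [[184, 24]; [24, 4]]·[α, β]ᵀ = [34, 2]ᵀ.
Determinant 184·4 − 24² = 160.
α = (34·4 − 24·2)/160 = 11/20; β = (184·2 − 24·34)/160 = -14/5.
Residuals: -3/10, -2/5, 12/5, -17/10; SSR = 89/10.

SSR = 8.90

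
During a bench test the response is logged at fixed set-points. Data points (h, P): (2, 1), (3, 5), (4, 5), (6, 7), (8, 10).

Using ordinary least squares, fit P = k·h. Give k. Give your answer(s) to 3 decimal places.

k = 1.233

Forming MᵀM = [[129]] and MᵀP = [159]ᵀ gives MᵀM·[k]ᵀ = MᵀP.
Hence k = 159 / 129 ≈ 1.23256.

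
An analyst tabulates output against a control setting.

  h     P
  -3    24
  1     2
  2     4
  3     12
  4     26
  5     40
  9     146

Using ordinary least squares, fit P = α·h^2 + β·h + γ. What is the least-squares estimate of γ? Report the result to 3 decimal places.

The normal equations are: 7621·α + 927·β + 145·γ = 13584;  927·α + 145·β + 21·γ = 1592;  145·α + 21·β + 7·γ = 254.
Inverting the 3×3 Gram matrix, [α, β, γ]ᵀ = [11699/5829, -152973/79663, 112850/238989]ᵀ.

γ = 0.472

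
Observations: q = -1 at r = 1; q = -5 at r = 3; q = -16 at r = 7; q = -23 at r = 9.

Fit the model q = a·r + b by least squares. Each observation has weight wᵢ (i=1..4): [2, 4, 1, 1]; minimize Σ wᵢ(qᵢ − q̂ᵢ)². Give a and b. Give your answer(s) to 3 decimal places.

The normal system XᵀWX·[a, b]ᵀ = XᵀWq is [[168, 30]; [30, 8]]·[a, b]ᵀ = [-381, -61]ᵀ.
Eliminating b: 8·(row 1) − 30·(row 2) gives 444·a = 8·(-381) − 30·(-61) = -1218, so a = -203/74.
Then b = ((-61) − 30·(-203/74))/8 = 197/74.

a = -2.743, b = 2.662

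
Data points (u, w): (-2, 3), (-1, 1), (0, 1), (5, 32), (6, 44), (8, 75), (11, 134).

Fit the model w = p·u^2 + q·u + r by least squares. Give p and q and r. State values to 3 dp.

The normal equations are: 20675·p + 2175·q + 251·r = 23411;  2175·p + 251·q + 27·r = 2491;  251·p + 27·q + 7·r = 290.
(Σu^2·u^2 = 20675, Σu^2·u = 2175, Σu^2 = 251, Σu·u = 251, Σu = 27, Σ1 = 7, Σu^2·w = 23411, Σu·w = 2491, Σw = 290.)
Row-reducing yields p = 445625/451556, q = 557839/451556, r = 144204/112889.

p = 0.987, q = 1.235, r = 1.277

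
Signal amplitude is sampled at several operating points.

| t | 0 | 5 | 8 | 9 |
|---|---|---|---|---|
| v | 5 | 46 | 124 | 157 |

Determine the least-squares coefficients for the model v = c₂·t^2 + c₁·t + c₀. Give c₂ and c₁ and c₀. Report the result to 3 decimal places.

c₂ = 2.170, c₁ = -2.576, c₀ = 4.948

Entries of MᵀM: Σt^2·t^2 = 11282, Σt^2·t = 1366, Σt^2 = 170, Σt·t = 170, Σt = 22, Σ1 = 4.
Right-hand side: Σt^2·v = 21803, Σt·v = 2635, Σv = 332.
Normal equations: [[11282, 1366, 170]; [1366, 170, 22]; [170, 22, 4]]·[c₂, c₁, c₀]ᵀ = [21803, 2635, 332]ᵀ.
Solving the 3×3 system (Gaussian elimination) gives c₂ = 1571/724, c₁ = -1865/724, c₀ = 1791/362.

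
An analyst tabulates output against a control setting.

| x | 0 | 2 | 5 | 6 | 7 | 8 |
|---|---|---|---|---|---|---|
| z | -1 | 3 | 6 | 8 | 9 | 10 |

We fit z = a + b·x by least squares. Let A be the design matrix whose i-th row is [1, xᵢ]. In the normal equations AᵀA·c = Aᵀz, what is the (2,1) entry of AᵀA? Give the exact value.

Row 2 ↔ basis x, column 1 ↔ basis 1, so (AᵀA)_{2,1} = Σᵢ x = (0)·(1) + (2)·(1) + (5)·(1) + (6)·(1) + (7)·(1) + (8)·(1) = 28.

28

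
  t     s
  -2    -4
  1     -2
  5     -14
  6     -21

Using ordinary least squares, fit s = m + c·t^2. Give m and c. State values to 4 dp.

m = -1.5530, c = -0.5271

Setting ∂/∂m … = 0 gives: 4·m + 66·c = -41;  66·m + 1938·c = -1124.
Determinant 4·1938 − 66² = 3396.
m = ((-41)·1938 − 66·(-1124))/3396 = -879/566; c = (4·(-1124) − 66·(-41))/3396 = -895/1698.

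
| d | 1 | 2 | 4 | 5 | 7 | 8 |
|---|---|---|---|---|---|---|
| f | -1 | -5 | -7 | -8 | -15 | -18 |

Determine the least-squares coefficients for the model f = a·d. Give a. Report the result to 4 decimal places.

a = -2.0629

Normal-equation sums: Σd·d = 159.
For Xᵀf: Σd·f = -328.
Normal equations: [[159]]·[a]ᵀ = [-328]ᵀ.
a = (-328)/159 = -2.06289.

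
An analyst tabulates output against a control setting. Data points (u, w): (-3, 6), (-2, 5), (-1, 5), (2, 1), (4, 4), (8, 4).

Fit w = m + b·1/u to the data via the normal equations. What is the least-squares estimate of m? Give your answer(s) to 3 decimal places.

Entries of AᵀA: Σ1 = 6, Σ1/u = -23/24, Σ1/u·1/u = 973/576.
And Σw = 25, Σ1/u·w = -15/2.
AᵀA·[m, b]ᵀ = Aᵀw becomes [[6, -23/24]; [-23/24, 973/576]]·[m, b]ᵀ = [25, -15/2]ᵀ.
det = 6·(973/576) − (-23/24)² = 5309/576.
m = (25·(973/576) − (-23/24)·(-15/2))/(5309/576) = 20185/5309; b = (6·(-15/2) − (-23/24)·25)/(5309/576) = -12120/5309.

m = 3.802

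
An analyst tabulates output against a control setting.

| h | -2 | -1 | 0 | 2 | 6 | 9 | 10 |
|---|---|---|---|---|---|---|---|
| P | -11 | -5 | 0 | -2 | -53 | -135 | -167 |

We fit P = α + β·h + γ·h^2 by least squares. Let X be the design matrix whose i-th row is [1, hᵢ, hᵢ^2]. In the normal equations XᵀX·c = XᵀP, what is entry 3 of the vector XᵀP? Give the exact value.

Entry 3 ↔ basis h^2, so (XᵀP)_{3} = Σᵢ (h^2)·Pᵢ = (4)·(-11) + (1)·(-5) + (0)·(0) + (4)·(-2) + (36)·(-53) + (81)·(-135) + (100)·(-167) = -29600.

-29600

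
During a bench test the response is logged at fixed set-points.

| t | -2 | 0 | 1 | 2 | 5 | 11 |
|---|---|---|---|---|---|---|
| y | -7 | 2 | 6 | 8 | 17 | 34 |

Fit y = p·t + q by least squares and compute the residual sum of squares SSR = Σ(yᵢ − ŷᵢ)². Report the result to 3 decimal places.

AᵀA·[p, q]ᵀ = Aᵀy reads: 155·p + 17·q = 495;  17·p + 6·q = 60.
Eliminating q: 6·(row 1) − 17·(row 2) gives 641·p = 6·495 − 17·60 = 1950, so p = 1950/641.
Then q = (60 − 17·(1950/641))/6 = 885/641.
Residuals: -1472/641, 397/641, 1011/641, 343/641, 262/641, -541/641; SSR = 5968/641.

SSR = 9.310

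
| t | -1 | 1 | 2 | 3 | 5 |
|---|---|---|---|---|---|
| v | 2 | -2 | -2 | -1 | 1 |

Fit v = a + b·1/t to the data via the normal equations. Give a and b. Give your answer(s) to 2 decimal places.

a = 0.05, b = -2.16

Normal-equation sums: Σ1 = 5, Σ1/t = 31/30, Σ1/t·1/t = 2161/900.
And Σv = -2, Σ1/t·v = -77/15.
Δ = 5·(2161/900) − (31/30)² = 2461/225.
a = ((-2)·(2161/900) − (31/30)·(-77/15))/(2461/225) = 113/2461; b = (5·(-77/15) − (31/30)·(-2))/(2461/225) = -5310/2461.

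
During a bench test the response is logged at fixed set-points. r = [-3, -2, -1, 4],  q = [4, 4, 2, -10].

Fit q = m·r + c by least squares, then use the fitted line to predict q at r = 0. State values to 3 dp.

Forming AᵀA = [[30, -2]; [-2, 4]] and Aᵀq = [-62, 0]ᵀ gives AᵀA·[m, c]ᵀ = Aᵀq.
Determinant 30·4 − (-2)² = 116.
m = ((-62)·4 − (-2)·0)/116 = -62/29; c = (30·0 − (-2)·(-62))/116 = -31/29.
At r = 0: q̂ = (-62/29)·(0) + (-31/29)·(1) = -31/29.

q̂ = -1.069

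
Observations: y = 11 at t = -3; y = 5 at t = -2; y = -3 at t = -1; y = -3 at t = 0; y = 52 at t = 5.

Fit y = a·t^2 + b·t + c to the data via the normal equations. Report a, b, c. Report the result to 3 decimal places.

a = 1.989, b = 1.028, c = -2.906

From the data, Σt^2·t^2 = 723, Σt^2·t = 89, Σt^2 = 39, Σt·t = 39, Σt = -1, Σ1 = 5.
Moment sums: Σt^2·y = 1416, Σt·y = 220, Σy = 62.
Normal equations: [[723, 89, 39]; [89, 39, -1]; [39, -1, 5]]·[a, b, c]ᵀ = [1416, 220, 62]ᵀ.
Row-reducing yields a = 17101/8599, b = 8841/8599, c = -24992/8599.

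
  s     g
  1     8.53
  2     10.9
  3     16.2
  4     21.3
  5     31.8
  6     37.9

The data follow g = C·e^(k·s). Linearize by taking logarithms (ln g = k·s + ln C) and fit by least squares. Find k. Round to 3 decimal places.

With ln gᵢ as the transformed response and sᵢ as the regressor:
XᵀX = [[91.0000, 21.0000]; [21.0000, 6]], rhs = [66.6180, 17.4705]ᵀ  (here Σs = 21.0000, Σ(s)² = 91.0000, Σln g = 17.4705, Σs·ln g = 66.6180).
Slope k = (n·Σs·ln g − Σs·Σln g)/(n·Σ(s)² − (Σs)²) = (6·66.6180 − 21.0000·17.4705)/105.0000 = 0.31265; ln C = (Σln g − k·Σs)/n = 1.81749.

k = 0.313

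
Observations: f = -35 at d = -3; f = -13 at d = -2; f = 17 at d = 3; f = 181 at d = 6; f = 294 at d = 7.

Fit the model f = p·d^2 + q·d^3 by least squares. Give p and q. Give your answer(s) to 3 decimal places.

p = -0.972, q = 0.997

Compute the Gram sums: Σd^2·d^2 = 3875, Σd^2·d^3 = 24551, Σd^3·d^3 = 165827.
And Σd^2·f = 20708, Σd^3·f = 141446.
Normal equations: [[3875, 24551]; [24551, 165827]]·[p, q]ᵀ = [20708, 141446]ᵀ.
Δ = 3875·165827 − 24551² = 39828024.
p = (20708·165827 − 24551·141446)/39828024 = -2149735/2212668; q = (3875·141446 − 24551·20708)/39828024 = 2205619/2212668.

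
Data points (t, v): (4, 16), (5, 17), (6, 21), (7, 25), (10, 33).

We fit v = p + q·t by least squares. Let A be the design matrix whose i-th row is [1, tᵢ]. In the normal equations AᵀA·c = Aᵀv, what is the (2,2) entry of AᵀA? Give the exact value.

Row 2 ↔ basis t, column 2 ↔ basis t, so (AᵀA)_{2,2} = Σᵢ (t)·(t) = (4)·(4) + (5)·(5) + (6)·(6) + (7)·(7) + (10)·(10) = 226.

226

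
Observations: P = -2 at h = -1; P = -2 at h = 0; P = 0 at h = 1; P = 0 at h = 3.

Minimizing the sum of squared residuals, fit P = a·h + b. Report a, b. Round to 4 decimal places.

a = 0.5714, b = -1.4286

Compute the Gram sums: Σh·h = 11, Σh = 3, Σ1 = 4.
And Σh·P = 2, ΣP = -4.
So MᵀM·[a, b]ᵀ = MᵀP: [[11, 3]; [3, 4]]·[a, b]ᵀ = [2, -4]ᵀ.
Eliminating b: 4·(row 1) − 3·(row 2) gives 35·a = 4·2 − 3·(-4) = 20, so a = 4/7.
Then b = ((-4) − 3·(4/7))/4 = -10/7.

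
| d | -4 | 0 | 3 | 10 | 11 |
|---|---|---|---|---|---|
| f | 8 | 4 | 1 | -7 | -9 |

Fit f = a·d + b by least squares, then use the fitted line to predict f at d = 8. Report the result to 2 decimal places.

With design matrix A, AᵀA = [[246, 20]; [20, 5]] and Aᵀf = [-198, -3]ᵀ.
Δ = 246·5 − 20² = 830.
a = ((-198)·5 − 20·(-3))/830 = -93/83; b = (246·(-3) − 20·(-198))/830 = 1611/415.
At d = 8: f̂ = (-93/83)·(8) + (1611/415)·(1) = -2109/415.

f̂ = -5.08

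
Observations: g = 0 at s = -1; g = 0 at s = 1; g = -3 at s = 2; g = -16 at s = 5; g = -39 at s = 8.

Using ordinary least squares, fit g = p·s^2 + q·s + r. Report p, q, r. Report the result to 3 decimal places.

Forming XᵀX = [[4739, 645, 95]; [645, 95, 15]; [95, 15, 5]] and Xᵀg = [-2908, -398, -58]ᵀ gives XᵀX·[p, q, r]ᵀ = Xᵀg.
Solving the 3×3 system (Gaussian elimination) gives p = -161/285, q = -196/475, r = 529/1425.

p = -0.565, q = -0.413, r = 0.371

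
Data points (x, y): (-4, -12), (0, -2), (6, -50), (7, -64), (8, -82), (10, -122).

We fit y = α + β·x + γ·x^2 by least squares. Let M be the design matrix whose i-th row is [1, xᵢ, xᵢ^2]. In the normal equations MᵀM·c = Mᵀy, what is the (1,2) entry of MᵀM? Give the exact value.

Row 1 ↔ basis 1, column 2 ↔ basis x, so (MᵀM)_{1,2} = Σᵢ x = (1)·(-4) + (1)·(0) + (1)·(6) + (1)·(7) + (1)·(8) + (1)·(10) = 27.

27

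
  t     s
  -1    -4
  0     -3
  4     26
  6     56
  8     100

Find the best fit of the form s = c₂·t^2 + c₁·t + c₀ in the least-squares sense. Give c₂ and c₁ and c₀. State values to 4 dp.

The normal equations are: 5649·c₂ + 791·c₁ + 117·c₀ = 8828;  791·c₂ + 117·c₁ + 17·c₀ = 1244;  117·c₂ + 17·c₁ + 5·c₀ = 175.
Inverting the 3×3 Gram matrix, [c₂, c₁, c₀]ᵀ = [62517/44342, 70883/44342, -75965/22171]ᵀ.

c₂ = 1.4099, c₁ = 1.5986, c₀ = -3.4263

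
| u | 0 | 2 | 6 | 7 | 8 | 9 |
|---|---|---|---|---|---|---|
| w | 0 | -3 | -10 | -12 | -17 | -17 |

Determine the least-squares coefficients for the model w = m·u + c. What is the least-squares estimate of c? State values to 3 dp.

c = 0.637

Compute the Gram sums: Σu·u = 234, Σu = 32, Σ1 = 6.
Right-hand side: Σu·w = -439, Σw = -59.
AᵀA·[m, c]ᵀ = Aᵀw becomes [[234, 32]; [32, 6]]·[m, c]ᵀ = [-439, -59]ᵀ.
Determinant 234·6 − 32² = 380.
m = ((-439)·6 − 32·(-59))/380 = -373/190; c = (234·(-59) − 32·(-439))/380 = 121/190.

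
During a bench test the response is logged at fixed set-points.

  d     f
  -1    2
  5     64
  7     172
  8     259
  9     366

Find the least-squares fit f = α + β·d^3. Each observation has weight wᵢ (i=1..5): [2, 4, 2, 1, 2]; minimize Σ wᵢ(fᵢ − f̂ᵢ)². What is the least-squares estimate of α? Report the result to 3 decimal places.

Normal-equation sums: Σwᵢ·1 = 11, Σwᵢ·d^3 = 3154, Σwᵢ·d^3·d^3 = 1622826.
Moment sums: Σwᵢ·f = 1595, Σwᵢ·d^3·f = 816224.
Determinant 11·1622826 − 3154² = 7903370.
α = (1595·1622826 − 3154·816224)/7903370 = 7018487/3951685; β = (11·816224 − 3154·1595)/7903370 = 1973917/3951685.

α = 1.776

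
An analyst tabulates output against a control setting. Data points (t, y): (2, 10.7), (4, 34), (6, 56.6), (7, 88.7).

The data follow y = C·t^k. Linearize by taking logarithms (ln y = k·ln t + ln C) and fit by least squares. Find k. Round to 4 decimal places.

k = 1.6214

With ln yᵢ as the transformed response and ln tᵢ as the regressor:
Sums: Σln t = 5.8171, Σ(ln t)² = 9.3992, Σln y = 14.4179, Σln t·ln y = 22.4910.
Normal system: [[9.3992, 5.8171]; [5.8171, 4]]·[k, ln C]ᵀ = [22.4910, 14.4179]ᵀ.
Slope k = (n·Σln t·ln y − Σln t·Σln y)/(n·Σ(ln t)² − (Σln t)²) = (4·22.4910 − 5.8171·14.4179)/3.7582 = 1.62141; ln C = (Σln y − k·Σln t)/n = 1.24648.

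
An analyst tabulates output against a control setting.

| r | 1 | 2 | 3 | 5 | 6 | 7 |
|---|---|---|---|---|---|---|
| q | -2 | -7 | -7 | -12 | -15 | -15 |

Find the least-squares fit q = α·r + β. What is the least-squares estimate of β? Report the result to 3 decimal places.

β = -1.095

Normal-equation sums: Σr·r = 124, Σr = 24, Σ1 = 6.
For Aᵀq: Σr·q = -292, Σq = -58.
So AᵀA·[α, β]ᵀ = Aᵀq: [[124, 24]; [24, 6]]·[α, β]ᵀ = [-292, -58]ᵀ.
det = 124·6 − 24² = 168.
α = ((-292)·6 − 24·(-58))/168 = -15/7; β = (124·(-58) − 24·(-292))/168 = -23/21.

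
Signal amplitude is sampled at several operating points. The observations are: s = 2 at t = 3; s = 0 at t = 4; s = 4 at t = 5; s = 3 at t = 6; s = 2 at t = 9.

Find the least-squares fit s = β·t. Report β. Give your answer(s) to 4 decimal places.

β = 0.3713

The normal equations are: 167·β = 62.
β = 62/167 = 0.371257.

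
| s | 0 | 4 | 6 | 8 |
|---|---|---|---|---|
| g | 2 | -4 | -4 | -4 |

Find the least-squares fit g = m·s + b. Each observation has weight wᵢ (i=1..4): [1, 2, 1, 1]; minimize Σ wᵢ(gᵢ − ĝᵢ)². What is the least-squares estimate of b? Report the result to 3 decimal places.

b = 0.500

Normal-equation sums: Σwᵢ·s·s = 132, Σwᵢ·s = 22, Σwᵢ·1 = 5.
Right-hand side: Σwᵢ·s·g = -88, Σwᵢ·g = -14.
Δ = 132·5 − 22² = 176.
m = ((-88)·5 − 22·(-14))/176 = -3/4; b = (132·(-14) − 22·(-88))/176 = 1/2.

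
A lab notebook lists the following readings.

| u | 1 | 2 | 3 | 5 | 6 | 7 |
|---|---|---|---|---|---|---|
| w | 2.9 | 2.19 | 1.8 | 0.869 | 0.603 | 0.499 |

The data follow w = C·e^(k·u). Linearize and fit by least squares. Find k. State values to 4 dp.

Taking logs, ln w = k·u + ln C, so regress ln w on u.
Σu = 24.0000, Σ(u)² = 124.0000, Σln w = 1.0950, Σu·ln w = -4.2073.
Equations: 124.0000·k + 24.0000·ln C = -4.2073;  24.0000·k + 6·ln C = 1.0950.
Solving (det = 168.0000): k = -0.30669, ln C = 1.40925.

k = -0.3067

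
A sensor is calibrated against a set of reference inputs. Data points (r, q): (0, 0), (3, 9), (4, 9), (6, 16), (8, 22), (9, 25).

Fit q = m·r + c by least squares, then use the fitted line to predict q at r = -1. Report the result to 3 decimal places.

q̂ = -3.107

The normal equations are: 206·m + 30·c = 560;  30·m + 6·c = 81.
det = 206·6 − 30² = 336.
m = (560·6 − 30·81)/336 = 155/56; c = (206·81 − 30·560)/336 = -19/56.
At r = -1: q̂ = (155/56)·(-1) + (-19/56)·(1) = -87/28.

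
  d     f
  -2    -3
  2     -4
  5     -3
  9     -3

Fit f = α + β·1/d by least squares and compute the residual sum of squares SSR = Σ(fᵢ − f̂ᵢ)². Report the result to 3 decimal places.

Entries of XᵀX: Σ1 = 4, Σ1/d = 14/45, Σ1/d·1/d = 2237/4050.
Right-hand side: Σf = -13, Σ1/d·f = -43/30.
XᵀX·[α, β]ᵀ = Xᵀf becomes [[4, 14/45]; [14/45, 2237/4050]]·[α, β]ᵀ = [-13, -43/30]ᵀ.
Eliminating β: (2237/4050)·(row 1) − (14/45)·(row 2) gives (1426/675)·α = (2237/4050)·(-13) − (14/45)·(-43/30) = -1091/162, so α = -27275/8556.
Then β = ((-43/30) − (14/45)·(-27275/8556))/(2237/4050) = -570/713.
Residuals: -1813/8556, -3529/8556, 2975/8556, 789/2852; SSR = 3529/8556.

SSR = 0.412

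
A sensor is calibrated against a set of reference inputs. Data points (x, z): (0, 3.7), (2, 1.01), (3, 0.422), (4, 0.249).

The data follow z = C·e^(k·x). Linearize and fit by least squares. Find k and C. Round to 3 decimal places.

Let Y = ln z. Fitting Y = k·x + ln C by least squares:
XᵀX = [[29.0000, 9.0000]; [9.0000, 4]], rhs = [-8.1296, -0.9348]ᵀ  (here Σx = 9.0000, Σ(x)² = 29.0000, Σln z = -0.9348, Σx·ln z = -8.1296).
Solving (det = 35.0000): k = -0.68872, ln C = 1.31593, so C = exp(1.31593) = 3.72823.

k = -0.689, C = 3.728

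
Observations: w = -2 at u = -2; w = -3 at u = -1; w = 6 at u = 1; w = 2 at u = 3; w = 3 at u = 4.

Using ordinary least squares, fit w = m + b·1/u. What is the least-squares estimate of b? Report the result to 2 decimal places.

b = 4.67

Setting ∂/∂m … = 0 gives: 5·m + (1/12)·b = 6;  (1/12)·m + (349/144)·b = 137/12.
Eliminating b: (349/144)·(row 1) − (1/12)·(row 2) gives (109/9)·m = (349/144)·6 − (1/12)·(137/12) = 1957/144, so m = 1957/1744.
Then b = ((137/12) − (1/12)·(1957/1744))/(349/144) = 2037/436.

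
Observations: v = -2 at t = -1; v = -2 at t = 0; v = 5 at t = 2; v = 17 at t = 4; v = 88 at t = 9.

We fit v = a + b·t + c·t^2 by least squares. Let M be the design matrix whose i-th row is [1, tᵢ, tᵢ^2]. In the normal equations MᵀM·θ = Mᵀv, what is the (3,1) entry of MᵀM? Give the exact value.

Row 3 ↔ basis t^2, column 1 ↔ basis 1, so (MᵀM)_{3,1} = Σᵢ t^2 = (1)·(1) + (0)·(1) + (4)·(1) + (16)·(1) + (81)·(1) = 102.

102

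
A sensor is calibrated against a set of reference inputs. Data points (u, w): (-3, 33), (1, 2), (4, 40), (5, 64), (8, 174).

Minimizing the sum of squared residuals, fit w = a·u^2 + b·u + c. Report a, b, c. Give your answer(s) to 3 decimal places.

Entries of XᵀX: Σu^2·u^2 = 5059, Σu^2·u = 675, Σu^2 = 115, Σu·u = 115, Σu = 15, Σ1 = 5.
For Xᵀw: Σu^2·w = 13675, Σu·w = 1775, Σw = 313.
XᵀX·[a, b, c]ᵀ = Xᵀw becomes [[5059, 675, 115]; [675, 115, 15]; [115, 15, 5]]·[a, b, c]ᵀ = [13675, 1775, 313]ᵀ.
Row-reducing yields a = 2218/751, b = -7436/3755, c = 2301/3755.

a = 2.953, b = -1.980, c = 0.613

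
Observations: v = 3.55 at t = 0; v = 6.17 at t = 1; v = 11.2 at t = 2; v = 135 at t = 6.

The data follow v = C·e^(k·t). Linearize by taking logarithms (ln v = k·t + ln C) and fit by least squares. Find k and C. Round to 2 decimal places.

k = 0.61, C = 3.42

Taking logs, ln v = k·t + ln C, so regress ln v on t.
XᵀX = [[41.0000, 9.0000]; [9.0000, 4]], rhs = [36.0832, 10.4078]ᵀ  (here Σt = 9.0000, Σ(t)² = 41.0000, Σln v = 10.4078, Σt·ln v = 36.0832).
Solving (det = 83.0000): k = 0.61039, ln C = 1.22859, so C = exp(1.22859) = 3.41640.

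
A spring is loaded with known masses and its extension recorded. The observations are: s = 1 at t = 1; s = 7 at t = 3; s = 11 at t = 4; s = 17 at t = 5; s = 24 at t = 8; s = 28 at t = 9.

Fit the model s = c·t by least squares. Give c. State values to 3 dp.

c = 3.036

Forming XᵀX = [[196]] and Xᵀs = [595]ᵀ gives XᵀX·[c]ᵀ = Xᵀs.
Hence c = 595 / 196 ≈ 3.03571.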